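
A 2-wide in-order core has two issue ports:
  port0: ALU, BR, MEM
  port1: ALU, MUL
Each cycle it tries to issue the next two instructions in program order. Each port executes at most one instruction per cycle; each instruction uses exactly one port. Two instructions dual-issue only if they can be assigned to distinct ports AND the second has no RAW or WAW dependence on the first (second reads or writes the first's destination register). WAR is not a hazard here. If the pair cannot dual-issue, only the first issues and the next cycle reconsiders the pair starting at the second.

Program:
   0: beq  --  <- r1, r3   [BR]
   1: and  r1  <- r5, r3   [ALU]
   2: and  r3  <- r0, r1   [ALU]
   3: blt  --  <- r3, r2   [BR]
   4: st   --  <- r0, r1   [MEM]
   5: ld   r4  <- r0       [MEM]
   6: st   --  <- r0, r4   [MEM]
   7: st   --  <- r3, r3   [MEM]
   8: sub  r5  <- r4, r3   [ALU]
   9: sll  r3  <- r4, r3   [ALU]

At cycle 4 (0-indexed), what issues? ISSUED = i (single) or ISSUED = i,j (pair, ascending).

#0 head=0: beq.BR+and.ALU i0+i1 pair
#1 head=2: and.ALU i2 RAW r3
#2 head=3: blt.BR i3 no-port BR/MEM
#3 head=4: st.MEM i4 no-port MEM/MEM
#4 head=5: ld.MEM i5 no-port MEM/MEM
#5 head=6: st.MEM i6 no-port MEM/MEM
#6 head=7: st.MEM+sub.ALU i7+i8 pair
#7 head=9: sll.ALU i9 tail

ISSUED = 5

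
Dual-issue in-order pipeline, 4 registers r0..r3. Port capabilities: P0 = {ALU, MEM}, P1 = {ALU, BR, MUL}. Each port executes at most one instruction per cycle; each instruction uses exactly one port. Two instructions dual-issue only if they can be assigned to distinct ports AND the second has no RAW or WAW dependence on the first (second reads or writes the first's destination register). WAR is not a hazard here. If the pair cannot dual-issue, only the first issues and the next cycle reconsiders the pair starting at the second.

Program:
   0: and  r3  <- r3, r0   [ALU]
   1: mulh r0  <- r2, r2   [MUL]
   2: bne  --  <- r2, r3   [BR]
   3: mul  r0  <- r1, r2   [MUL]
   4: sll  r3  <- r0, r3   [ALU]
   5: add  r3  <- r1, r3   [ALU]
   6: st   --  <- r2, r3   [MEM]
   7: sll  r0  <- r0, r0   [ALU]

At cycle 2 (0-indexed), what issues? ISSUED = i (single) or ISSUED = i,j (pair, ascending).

c0: i0+i1 and+mulh  dual
c1: i2 bne  no-port BR/MUL
c2: i3 mul  RAW r0
c3: i4 sll  RAW+WAW r3
c4: i5 add  RAW r3
c5: i6+i7 st+sll  dual

ISSUED = 3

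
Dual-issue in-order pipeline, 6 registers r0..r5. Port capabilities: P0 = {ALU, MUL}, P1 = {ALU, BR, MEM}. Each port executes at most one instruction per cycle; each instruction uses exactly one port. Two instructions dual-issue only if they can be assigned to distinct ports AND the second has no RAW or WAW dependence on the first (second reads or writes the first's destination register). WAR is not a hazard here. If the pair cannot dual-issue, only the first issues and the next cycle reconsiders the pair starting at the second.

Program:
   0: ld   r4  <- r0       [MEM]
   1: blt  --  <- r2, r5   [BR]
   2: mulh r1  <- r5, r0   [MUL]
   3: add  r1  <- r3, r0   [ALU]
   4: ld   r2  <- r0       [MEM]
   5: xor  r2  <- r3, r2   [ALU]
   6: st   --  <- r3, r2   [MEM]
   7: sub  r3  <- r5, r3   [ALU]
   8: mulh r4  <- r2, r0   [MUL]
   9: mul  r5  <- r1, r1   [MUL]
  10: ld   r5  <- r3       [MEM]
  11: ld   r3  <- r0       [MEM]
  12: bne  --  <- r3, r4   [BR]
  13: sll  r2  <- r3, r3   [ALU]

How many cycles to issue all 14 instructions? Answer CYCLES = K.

CYCLES = 10

[0] i0  ld.MEM  -- no-port MEM/BR
[1] i1/i2  blt.BR/mulh.MUL  -- pair
[2] i3/i4  add.ALU/ld.MEM  -- pair
[3] i5  xor.ALU  -- RAW r2
[4] i6/i7  st.MEM/sub.ALU  -- pair
[5] i8  mulh.MUL  -- no-port MUL/MUL
[6] i9  mul.MUL  -- WAW r5
[7] i10  ld.MEM  -- no-port MEM/MEM
[8] i11  ld.MEM  -- no-port MEM/BR
[9] i12/i13  bne.BR/sll.ALU  -- pair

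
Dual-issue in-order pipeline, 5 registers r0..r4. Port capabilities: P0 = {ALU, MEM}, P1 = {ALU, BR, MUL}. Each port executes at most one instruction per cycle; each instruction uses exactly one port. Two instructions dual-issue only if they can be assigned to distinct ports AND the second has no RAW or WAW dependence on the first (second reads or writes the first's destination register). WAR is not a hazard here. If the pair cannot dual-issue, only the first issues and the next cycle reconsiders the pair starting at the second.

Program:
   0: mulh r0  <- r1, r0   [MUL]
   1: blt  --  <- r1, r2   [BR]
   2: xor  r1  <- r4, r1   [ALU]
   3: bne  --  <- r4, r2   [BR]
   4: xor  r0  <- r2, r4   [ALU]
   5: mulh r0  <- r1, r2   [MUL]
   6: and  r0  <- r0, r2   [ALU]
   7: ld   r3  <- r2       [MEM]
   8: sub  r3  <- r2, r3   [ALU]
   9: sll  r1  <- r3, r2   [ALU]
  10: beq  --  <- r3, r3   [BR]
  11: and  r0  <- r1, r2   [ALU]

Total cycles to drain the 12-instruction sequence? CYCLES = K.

[0] i0  mulh.MUL  -- no-port MUL/BR
[1] i1+i2  blt.BR+xor.ALU  -- dual
[2] i3+i4  bne.BR+xor.ALU  -- dual
[3] i5  mulh.MUL  -- RAW+WAW r0
[4] i6+i7  and.ALU+ld.MEM  -- dual
[5] i8  sub.ALU  -- RAW r3
[6] i9+i10  sll.ALU+beq.BR  -- dual
[7] i11  and.ALU  -- tail

CYCLES = 8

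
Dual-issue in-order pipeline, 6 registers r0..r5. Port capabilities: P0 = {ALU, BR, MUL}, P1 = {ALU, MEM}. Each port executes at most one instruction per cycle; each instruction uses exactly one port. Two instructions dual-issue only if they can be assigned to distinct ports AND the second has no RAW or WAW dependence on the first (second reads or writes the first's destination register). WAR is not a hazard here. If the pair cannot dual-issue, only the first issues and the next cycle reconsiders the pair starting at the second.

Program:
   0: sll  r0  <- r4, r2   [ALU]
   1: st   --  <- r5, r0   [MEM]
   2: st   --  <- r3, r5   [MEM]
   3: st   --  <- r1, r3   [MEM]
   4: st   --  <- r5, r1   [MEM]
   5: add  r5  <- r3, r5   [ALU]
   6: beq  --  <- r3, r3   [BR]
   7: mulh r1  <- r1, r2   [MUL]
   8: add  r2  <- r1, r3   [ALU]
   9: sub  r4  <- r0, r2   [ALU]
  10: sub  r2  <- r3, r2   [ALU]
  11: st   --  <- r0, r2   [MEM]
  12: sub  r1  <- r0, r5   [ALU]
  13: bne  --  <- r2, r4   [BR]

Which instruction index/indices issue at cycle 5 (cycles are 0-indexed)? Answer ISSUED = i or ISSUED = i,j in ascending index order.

ISSUED = 6

c0: i0 sll  RAW r0
c1: i1 st  no-port MEM/MEM
c2: i2 st  no-port MEM/MEM
c3: i3 st  no-port MEM/MEM
c4: i4&i5 st/add  dual
c5: i6 beq  no-port BR/MUL
c6: i7 mulh  RAW r1
c7: i8 add  RAW r2
c8: i9&i10 sub/sub  dual
c9: i11&i12 st/sub  dual
c10: i13 bne  tail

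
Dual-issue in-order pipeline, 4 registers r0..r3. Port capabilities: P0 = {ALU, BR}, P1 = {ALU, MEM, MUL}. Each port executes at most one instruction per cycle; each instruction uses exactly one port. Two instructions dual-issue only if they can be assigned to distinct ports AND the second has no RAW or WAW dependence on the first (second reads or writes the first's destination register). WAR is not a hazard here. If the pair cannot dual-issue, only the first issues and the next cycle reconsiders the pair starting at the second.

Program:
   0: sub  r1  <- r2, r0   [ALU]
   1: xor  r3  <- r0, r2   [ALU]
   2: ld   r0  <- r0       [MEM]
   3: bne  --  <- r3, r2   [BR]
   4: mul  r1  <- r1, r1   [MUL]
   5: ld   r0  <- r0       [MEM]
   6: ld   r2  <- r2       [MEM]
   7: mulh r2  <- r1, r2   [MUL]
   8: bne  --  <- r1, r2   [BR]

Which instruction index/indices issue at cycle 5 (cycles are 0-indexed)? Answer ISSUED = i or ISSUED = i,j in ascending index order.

#0 head=0: sub;xor i0+i1 pair
#1 head=2: ld;bne i2+i3 pair
#2 head=4: mul i4 no-port MUL/MEM
#3 head=5: ld i5 no-port MEM/MEM
#4 head=6: ld i6 no-port MEM/MUL
#5 head=7: mulh i7 RAW r2
#6 head=8: bne i8 tail

ISSUED = 7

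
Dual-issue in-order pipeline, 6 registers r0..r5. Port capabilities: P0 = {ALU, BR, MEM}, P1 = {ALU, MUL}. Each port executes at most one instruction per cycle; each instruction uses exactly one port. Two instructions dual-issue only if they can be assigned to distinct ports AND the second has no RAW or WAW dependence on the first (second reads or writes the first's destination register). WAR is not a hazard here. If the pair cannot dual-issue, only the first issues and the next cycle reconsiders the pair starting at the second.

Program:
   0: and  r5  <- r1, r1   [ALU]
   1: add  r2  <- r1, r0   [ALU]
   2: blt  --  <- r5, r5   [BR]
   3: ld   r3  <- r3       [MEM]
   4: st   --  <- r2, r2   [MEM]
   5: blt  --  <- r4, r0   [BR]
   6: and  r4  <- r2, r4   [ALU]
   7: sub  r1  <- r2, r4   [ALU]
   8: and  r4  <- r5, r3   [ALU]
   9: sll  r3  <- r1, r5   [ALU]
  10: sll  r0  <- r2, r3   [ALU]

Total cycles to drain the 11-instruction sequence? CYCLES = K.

#0 head=0: and.ALU;add.ALU i0+i1 dual
#1 head=2: blt.BR i2 no-port BR/MEM
#2 head=3: ld.MEM i3 no-port MEM/MEM
#3 head=4: st.MEM i4 no-port MEM/BR
#4 head=5: blt.BR;and.ALU i5+i6 dual
#5 head=7: sub.ALU;and.ALU i7+i8 dual
#6 head=9: sll.ALU i9 RAW r3
#7 head=10: sll.ALU i10 tail

CYCLES = 8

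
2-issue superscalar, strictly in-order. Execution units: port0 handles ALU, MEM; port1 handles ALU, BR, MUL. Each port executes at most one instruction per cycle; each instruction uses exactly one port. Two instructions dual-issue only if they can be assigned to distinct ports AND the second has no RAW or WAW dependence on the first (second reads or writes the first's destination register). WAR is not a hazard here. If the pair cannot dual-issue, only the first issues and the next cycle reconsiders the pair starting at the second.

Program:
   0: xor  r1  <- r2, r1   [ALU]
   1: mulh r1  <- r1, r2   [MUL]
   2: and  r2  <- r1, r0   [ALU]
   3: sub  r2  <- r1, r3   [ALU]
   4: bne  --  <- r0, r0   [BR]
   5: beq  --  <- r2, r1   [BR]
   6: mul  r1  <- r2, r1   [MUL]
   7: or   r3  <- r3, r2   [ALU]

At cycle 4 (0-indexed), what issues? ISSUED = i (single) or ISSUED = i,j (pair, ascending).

[0] i0  xor  -- RAW+WAW r1
[1] i1  mulh  -- RAW r1
[2] i2  and  -- WAW r2
[3] i3&i4  sub/bne  -- dual
[4] i5  beq  -- no-port BR/MUL
[5] i6&i7  mul/or  -- dual

ISSUED = 5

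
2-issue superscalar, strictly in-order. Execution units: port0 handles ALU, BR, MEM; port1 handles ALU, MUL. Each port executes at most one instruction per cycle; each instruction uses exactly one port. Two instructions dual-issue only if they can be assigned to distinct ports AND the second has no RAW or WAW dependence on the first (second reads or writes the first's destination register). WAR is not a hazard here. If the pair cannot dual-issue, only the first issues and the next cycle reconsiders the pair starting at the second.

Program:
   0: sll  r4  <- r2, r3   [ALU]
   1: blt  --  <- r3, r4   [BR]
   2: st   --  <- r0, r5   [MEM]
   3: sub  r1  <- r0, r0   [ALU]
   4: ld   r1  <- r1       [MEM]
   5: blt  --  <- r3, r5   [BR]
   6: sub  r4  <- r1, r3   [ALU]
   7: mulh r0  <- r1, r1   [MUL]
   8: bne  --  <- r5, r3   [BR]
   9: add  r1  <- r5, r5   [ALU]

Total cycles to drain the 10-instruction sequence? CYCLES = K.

[0] i0  sll.ALU  -- RAW r4
[1] i1  blt.BR  -- no-port BR/MEM
[2] i2/i3  st.MEM;sub.ALU  -- dual
[3] i4  ld.MEM  -- no-port MEM/BR
[4] i5/i6  blt.BR;sub.ALU  -- dual
[5] i7/i8  mulh.MUL;bne.BR  -- dual
[6] i9  add.ALU  -- tail

CYCLES = 7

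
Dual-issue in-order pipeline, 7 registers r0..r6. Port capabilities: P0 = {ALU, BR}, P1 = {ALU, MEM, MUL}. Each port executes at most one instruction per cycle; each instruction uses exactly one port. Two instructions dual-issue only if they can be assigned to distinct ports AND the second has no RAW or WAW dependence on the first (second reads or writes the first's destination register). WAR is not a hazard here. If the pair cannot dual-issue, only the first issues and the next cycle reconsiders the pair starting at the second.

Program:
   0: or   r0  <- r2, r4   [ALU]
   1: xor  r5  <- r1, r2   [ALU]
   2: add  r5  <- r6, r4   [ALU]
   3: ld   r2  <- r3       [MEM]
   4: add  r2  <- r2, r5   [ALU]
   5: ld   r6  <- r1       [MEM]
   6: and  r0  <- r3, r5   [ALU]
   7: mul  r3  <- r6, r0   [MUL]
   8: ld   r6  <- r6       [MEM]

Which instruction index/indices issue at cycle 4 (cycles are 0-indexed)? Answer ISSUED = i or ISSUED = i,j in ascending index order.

t=0 i0+i1:or.ALU/xor.ALU ; 2-wide
t=1 i2+i3:add.ALU/ld.MEM ; 2-wide
t=2 i4+i5:add.ALU/ld.MEM ; 2-wide
t=3 i6:and.ALU ; RAW r0
t=4 i7:mul.MUL ; no-port MUL/MEM
t=5 i8:ld.MEM ; tail

ISSUED = 7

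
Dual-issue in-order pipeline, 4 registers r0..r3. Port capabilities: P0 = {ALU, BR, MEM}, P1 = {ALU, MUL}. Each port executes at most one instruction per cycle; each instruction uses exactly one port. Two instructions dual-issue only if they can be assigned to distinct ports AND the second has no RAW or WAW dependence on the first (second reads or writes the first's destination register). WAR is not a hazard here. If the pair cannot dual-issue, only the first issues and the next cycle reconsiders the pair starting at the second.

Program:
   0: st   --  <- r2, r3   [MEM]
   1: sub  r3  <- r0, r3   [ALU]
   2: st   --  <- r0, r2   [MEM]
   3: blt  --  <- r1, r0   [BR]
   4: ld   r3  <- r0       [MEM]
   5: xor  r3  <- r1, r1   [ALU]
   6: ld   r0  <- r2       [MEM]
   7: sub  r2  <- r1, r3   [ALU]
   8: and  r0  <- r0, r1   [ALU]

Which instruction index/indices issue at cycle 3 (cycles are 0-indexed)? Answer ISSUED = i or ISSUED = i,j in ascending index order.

ISSUED = 4

0. st.MEM/sub.ALU @i0/i1  | 2-wide
1. st.MEM @i2  | no-port MEM/BR
2. blt.BR @i3  | no-port BR/MEM
3. ld.MEM @i4  | WAW r3
4. xor.ALU/ld.MEM @i5/i6  | 2-wide
5. sub.ALU/and.ALU @i7/i8  | 2-wide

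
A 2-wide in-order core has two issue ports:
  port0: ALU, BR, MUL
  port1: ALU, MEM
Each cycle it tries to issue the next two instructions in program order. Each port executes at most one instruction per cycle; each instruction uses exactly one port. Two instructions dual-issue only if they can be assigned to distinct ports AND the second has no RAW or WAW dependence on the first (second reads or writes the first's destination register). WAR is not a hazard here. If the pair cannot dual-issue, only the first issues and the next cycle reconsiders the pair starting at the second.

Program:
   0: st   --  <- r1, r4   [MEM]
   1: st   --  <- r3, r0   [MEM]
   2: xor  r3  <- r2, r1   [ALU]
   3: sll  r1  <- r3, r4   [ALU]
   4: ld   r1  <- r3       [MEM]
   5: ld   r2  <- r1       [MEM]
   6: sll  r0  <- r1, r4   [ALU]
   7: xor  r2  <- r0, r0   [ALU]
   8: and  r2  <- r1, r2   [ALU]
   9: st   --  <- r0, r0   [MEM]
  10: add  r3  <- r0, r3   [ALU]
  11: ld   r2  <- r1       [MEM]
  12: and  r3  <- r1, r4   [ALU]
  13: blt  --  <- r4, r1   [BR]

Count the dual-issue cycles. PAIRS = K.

PAIRS = 5

c0: i0 st.MEM  no-port MEM/MEM
c1: i1,i2 st.MEM+xor.ALU  2-wide
c2: i3 sll.ALU  WAW r1
c3: i4 ld.MEM  no-port MEM/MEM
c4: i5,i6 ld.MEM+sll.ALU  2-wide
c5: i7 xor.ALU  RAW+WAW r2
c6: i8,i9 and.ALU+st.MEM  2-wide
c7: i10,i11 add.ALU+ld.MEM  2-wide
c8: i12,i13 and.ALU+blt.BR  2-wide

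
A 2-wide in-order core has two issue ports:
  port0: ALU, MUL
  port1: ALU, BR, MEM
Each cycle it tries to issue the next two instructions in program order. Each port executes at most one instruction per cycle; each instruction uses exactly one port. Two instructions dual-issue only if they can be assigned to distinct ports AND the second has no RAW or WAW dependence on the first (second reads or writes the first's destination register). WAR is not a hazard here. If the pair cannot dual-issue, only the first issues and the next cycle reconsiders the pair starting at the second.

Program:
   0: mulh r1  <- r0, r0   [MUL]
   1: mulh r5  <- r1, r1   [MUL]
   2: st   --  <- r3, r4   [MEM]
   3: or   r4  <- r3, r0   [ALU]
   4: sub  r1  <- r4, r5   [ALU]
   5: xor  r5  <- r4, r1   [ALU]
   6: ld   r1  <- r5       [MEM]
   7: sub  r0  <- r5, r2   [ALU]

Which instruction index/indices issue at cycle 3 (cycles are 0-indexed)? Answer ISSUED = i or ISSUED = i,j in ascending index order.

ISSUED = 4

t=0 i0:mulh.MUL ; no-port MUL/MUL
t=1 i1/i2:mulh.MUL+st.MEM ; pair
t=2 i3:or.ALU ; RAW r4
t=3 i4:sub.ALU ; RAW r1
t=4 i5:xor.ALU ; RAW r5
t=5 i6/i7:ld.MEM+sub.ALU ; pair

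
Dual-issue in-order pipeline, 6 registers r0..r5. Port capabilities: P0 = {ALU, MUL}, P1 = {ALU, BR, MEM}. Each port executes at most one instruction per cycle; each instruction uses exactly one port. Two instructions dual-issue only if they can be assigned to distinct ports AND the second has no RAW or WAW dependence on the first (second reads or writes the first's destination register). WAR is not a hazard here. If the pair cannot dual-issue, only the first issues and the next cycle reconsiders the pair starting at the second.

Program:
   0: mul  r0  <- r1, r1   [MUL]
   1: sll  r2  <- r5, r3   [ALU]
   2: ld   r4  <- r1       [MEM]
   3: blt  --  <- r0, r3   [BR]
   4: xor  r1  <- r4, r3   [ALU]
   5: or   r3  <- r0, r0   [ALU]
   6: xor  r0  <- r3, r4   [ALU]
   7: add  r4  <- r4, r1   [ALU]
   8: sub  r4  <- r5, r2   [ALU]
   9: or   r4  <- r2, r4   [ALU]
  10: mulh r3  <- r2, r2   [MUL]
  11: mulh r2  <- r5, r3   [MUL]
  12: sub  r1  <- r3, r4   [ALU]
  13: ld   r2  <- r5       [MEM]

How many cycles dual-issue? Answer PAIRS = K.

PAIRS = 5

0. mul+sll @i0&i1  | dual
1. ld @i2  | no-port MEM/BR
2. blt+xor @i3&i4  | dual
3. or @i5  | RAW r3
4. xor+add @i6&i7  | dual
5. sub @i8  | RAW+WAW r4
6. or+mulh @i9&i10  | dual
7. mulh+sub @i11&i12  | dual
8. ld @i13  | tail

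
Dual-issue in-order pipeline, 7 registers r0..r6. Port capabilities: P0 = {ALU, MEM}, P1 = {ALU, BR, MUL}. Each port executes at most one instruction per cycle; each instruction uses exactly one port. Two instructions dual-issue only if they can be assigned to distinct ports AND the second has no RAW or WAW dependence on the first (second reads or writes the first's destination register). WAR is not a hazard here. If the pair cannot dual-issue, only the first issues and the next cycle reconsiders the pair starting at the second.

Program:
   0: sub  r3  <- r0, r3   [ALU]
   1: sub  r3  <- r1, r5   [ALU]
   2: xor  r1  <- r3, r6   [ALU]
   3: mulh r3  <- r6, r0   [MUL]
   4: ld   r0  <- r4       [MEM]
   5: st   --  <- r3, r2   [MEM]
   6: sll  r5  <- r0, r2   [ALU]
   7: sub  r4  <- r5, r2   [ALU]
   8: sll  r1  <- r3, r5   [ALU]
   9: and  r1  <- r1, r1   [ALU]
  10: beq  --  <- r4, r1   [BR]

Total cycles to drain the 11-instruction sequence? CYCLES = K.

CYCLES = 8

c0: i0 sub.ALU  WAW r3
c1: i1 sub.ALU  RAW r3
c2: i2&i3 xor.ALU+mulh.MUL  2-wide
c3: i4 ld.MEM  no-port MEM/MEM
c4: i5&i6 st.MEM+sll.ALU  2-wide
c5: i7&i8 sub.ALU+sll.ALU  2-wide
c6: i9 and.ALU  RAW r1
c7: i10 beq.BR  tail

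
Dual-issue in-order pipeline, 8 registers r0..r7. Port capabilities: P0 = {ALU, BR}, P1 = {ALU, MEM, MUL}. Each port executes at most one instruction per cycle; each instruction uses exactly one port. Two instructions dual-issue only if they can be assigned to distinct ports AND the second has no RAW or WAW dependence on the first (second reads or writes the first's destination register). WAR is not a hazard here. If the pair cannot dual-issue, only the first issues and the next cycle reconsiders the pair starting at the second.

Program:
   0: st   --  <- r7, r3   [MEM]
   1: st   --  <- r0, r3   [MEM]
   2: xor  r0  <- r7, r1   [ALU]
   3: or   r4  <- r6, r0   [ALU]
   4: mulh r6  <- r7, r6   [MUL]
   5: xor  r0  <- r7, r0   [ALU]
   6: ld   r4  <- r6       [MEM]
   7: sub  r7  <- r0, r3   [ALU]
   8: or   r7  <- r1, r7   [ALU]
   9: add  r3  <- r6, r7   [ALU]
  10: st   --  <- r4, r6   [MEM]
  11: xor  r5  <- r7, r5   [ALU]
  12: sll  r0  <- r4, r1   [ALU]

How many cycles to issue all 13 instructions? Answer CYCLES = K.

  cy0 -> i0 (st) no-port MEM/MEM
  cy1 -> i1/i2 (st xor) 2-wide
  cy2 -> i3/i4 (or mulh) 2-wide
  cy3 -> i5/i6 (xor ld) 2-wide
  cy4 -> i7 (sub) RAW+WAW r7
  cy5 -> i8 (or) RAW r7
  cy6 -> i9/i10 (add st) 2-wide
  cy7 -> i11/i12 (xor sll) 2-wide

CYCLES = 8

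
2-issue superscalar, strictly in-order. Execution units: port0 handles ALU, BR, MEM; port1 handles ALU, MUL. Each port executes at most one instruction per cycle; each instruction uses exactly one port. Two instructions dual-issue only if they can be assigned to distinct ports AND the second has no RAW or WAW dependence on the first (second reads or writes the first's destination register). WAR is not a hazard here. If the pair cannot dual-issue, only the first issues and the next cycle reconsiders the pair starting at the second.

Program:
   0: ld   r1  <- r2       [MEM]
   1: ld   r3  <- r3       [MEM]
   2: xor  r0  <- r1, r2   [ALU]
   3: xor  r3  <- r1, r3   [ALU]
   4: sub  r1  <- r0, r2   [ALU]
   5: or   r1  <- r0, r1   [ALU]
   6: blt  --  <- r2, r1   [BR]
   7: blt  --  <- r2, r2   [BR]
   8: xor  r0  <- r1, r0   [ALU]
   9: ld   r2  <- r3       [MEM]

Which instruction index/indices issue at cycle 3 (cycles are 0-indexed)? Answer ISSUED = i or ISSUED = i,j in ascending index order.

ISSUED = 5

t=0 i0:ld.MEM ; no-port MEM/MEM
t=1 i1&i2:ld.MEM;xor.ALU ; 2-wide
t=2 i3&i4:xor.ALU;sub.ALU ; 2-wide
t=3 i5:or.ALU ; RAW r1
t=4 i6:blt.BR ; no-port BR/BR
t=5 i7&i8:blt.BR;xor.ALU ; 2-wide
t=6 i9:ld.MEM ; tail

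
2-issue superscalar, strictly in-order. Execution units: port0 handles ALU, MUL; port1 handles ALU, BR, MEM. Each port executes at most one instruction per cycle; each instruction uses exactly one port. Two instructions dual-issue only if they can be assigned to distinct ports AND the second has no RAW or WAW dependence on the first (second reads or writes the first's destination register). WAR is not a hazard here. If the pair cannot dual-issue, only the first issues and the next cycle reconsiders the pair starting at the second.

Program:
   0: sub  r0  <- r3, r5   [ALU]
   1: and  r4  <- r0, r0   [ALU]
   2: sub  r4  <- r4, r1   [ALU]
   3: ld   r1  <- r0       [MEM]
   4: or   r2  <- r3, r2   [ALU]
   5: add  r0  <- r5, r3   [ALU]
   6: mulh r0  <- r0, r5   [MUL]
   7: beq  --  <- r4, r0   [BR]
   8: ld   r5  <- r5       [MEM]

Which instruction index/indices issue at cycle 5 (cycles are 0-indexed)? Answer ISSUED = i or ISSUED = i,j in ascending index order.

t=0 i0:sub ; RAW r0
t=1 i1:and ; RAW+WAW r4
t=2 i2,i3:sub;ld ; 2-wide
t=3 i4,i5:or;add ; 2-wide
t=4 i6:mulh ; RAW r0
t=5 i7:beq ; no-port BR/MEM
t=6 i8:ld ; tail

ISSUED = 7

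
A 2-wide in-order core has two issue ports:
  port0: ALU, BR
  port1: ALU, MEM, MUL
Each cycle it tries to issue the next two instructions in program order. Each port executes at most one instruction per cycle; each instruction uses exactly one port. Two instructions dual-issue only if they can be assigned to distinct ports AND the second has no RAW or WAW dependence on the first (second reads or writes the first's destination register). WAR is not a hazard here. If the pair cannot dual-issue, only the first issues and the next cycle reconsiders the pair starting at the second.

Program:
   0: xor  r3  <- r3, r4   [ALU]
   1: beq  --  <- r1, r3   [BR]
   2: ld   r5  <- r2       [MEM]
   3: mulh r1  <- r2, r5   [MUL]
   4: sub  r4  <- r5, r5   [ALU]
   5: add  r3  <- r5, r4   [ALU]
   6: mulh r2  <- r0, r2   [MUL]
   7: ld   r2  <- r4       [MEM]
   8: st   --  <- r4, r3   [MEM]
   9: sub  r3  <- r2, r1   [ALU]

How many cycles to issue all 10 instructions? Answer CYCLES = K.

  cy0 -> i0 (xor.ALU) RAW r3
  cy1 -> i1&i2 (beq.BR+ld.MEM) dual
  cy2 -> i3&i4 (mulh.MUL+sub.ALU) dual
  cy3 -> i5&i6 (add.ALU+mulh.MUL) dual
  cy4 -> i7 (ld.MEM) no-port MEM/MEM
  cy5 -> i8&i9 (st.MEM+sub.ALU) dual

CYCLES = 6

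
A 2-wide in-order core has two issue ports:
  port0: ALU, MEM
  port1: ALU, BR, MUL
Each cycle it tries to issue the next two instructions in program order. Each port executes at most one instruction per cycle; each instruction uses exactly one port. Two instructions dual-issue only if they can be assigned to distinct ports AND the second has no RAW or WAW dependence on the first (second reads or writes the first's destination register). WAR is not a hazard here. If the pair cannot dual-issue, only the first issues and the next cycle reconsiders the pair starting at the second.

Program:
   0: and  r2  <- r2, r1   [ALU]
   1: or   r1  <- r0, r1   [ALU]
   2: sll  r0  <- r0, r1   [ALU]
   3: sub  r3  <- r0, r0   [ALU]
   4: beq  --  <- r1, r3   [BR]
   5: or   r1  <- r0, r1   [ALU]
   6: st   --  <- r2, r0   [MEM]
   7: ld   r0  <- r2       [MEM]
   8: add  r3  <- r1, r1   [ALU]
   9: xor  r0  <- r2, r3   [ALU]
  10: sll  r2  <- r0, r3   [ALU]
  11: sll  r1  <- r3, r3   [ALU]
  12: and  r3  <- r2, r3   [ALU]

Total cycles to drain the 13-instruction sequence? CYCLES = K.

[0] i0,i1  and.ALU/or.ALU  -- dual
[1] i2  sll.ALU  -- RAW r0
[2] i3  sub.ALU  -- RAW r3
[3] i4,i5  beq.BR/or.ALU  -- dual
[4] i6  st.MEM  -- no-port MEM/MEM
[5] i7,i8  ld.MEM/add.ALU  -- dual
[6] i9  xor.ALU  -- RAW r0
[7] i10,i11  sll.ALU/sll.ALU  -- dual
[8] i12  and.ALU  -- tail

CYCLES = 9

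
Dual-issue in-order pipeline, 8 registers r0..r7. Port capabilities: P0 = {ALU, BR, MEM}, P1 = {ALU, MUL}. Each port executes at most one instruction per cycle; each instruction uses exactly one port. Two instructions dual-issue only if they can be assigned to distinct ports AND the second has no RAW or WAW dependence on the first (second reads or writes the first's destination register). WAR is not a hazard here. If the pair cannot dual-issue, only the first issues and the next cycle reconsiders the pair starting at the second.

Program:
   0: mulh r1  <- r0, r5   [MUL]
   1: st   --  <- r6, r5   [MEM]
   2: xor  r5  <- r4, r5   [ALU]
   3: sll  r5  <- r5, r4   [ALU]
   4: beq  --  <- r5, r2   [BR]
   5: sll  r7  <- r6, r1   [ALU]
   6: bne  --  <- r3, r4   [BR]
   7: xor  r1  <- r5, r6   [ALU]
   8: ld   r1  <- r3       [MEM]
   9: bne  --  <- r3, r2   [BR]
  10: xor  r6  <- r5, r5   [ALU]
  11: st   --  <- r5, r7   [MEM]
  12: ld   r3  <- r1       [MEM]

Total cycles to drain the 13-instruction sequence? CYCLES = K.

CYCLES = 9

  cy0 -> i0&i1 (mulh st) pair
  cy1 -> i2 (xor) RAW+WAW r5
  cy2 -> i3 (sll) RAW r5
  cy3 -> i4&i5 (beq sll) pair
  cy4 -> i6&i7 (bne xor) pair
  cy5 -> i8 (ld) no-port MEM/BR
  cy6 -> i9&i10 (bne xor) pair
  cy7 -> i11 (st) no-port MEM/MEM
  cy8 -> i12 (ld) tail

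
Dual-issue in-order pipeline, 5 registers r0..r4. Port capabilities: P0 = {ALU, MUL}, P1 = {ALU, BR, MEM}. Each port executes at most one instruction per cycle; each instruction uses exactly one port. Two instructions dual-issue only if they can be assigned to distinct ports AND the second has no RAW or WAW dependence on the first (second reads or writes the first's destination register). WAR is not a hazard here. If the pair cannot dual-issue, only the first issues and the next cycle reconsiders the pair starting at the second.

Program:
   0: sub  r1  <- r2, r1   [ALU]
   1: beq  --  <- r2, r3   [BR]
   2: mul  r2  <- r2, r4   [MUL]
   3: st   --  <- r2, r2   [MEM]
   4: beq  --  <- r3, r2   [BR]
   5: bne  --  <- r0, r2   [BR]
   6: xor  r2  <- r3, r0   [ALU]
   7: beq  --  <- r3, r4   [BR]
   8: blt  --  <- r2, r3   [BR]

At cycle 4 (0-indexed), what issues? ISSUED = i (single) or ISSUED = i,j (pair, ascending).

#0 head=0: sub beq i0,i1 pair
#1 head=2: mul i2 RAW r2
#2 head=3: st i3 no-port MEM/BR
#3 head=4: beq i4 no-port BR/BR
#4 head=5: bne xor i5,i6 pair
#5 head=7: beq i7 no-port BR/BR
#6 head=8: blt i8 tail

ISSUED = 5,6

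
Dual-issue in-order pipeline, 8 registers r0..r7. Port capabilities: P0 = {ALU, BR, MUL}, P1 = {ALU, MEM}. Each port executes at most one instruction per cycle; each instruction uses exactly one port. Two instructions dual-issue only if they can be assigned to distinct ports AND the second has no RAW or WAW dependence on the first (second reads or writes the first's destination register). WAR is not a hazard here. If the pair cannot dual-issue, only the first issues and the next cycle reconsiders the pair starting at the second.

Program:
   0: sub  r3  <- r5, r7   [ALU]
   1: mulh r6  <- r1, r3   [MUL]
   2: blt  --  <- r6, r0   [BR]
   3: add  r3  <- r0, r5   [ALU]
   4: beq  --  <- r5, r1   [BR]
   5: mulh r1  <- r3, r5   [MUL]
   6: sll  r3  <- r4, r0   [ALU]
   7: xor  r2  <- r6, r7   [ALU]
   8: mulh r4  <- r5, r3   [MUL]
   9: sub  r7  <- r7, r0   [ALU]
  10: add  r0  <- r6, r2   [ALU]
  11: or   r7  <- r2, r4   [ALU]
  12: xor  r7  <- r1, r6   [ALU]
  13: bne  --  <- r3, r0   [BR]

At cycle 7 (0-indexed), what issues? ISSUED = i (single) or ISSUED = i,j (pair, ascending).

ISSUED = 11

#0 head=0: sub.ALU i0 RAW r3
#1 head=1: mulh.MUL i1 no-port MUL/BR
#2 head=2: blt.BR+add.ALU i2+i3 pair
#3 head=4: beq.BR i4 no-port BR/MUL
#4 head=5: mulh.MUL+sll.ALU i5+i6 pair
#5 head=7: xor.ALU+mulh.MUL i7+i8 pair
#6 head=9: sub.ALU+add.ALU i9+i10 pair
#7 head=11: or.ALU i11 WAW r7
#8 head=12: xor.ALU+bne.BR i12+i13 pair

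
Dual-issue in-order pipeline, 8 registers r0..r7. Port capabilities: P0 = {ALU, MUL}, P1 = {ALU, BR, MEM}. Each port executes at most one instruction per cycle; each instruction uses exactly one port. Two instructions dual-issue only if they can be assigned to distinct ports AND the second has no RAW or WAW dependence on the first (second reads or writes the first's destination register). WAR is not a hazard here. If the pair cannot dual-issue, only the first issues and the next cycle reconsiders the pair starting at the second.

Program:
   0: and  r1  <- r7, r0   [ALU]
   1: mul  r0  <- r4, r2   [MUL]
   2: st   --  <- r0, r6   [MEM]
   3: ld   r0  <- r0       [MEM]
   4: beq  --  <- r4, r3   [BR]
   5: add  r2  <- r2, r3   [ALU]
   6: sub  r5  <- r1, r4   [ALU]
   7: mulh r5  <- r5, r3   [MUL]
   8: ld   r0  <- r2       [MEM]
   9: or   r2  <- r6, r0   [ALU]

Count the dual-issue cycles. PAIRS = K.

0. and.ALU mul.MUL @i0+i1  | dual
1. st.MEM @i2  | no-port MEM/MEM
2. ld.MEM @i3  | no-port MEM/BR
3. beq.BR add.ALU @i4+i5  | dual
4. sub.ALU @i6  | RAW+WAW r5
5. mulh.MUL ld.MEM @i7+i8  | dual
6. or.ALU @i9  | tail

PAIRS = 3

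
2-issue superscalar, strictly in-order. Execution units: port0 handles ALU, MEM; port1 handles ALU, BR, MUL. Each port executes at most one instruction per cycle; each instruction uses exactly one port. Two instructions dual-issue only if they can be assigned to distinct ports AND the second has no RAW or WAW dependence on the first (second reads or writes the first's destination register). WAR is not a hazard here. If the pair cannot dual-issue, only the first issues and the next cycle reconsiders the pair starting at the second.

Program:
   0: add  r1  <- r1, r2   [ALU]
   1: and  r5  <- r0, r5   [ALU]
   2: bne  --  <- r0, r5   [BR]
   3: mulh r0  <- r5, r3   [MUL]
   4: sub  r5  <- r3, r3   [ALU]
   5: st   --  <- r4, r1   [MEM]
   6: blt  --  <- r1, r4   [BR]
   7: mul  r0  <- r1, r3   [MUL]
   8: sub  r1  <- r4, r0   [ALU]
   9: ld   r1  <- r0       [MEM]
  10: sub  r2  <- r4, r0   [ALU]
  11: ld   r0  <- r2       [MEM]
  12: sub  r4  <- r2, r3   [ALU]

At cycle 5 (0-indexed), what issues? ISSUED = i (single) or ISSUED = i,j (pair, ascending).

  cy0 -> i0&i1 (add+and) 2-wide
  cy1 -> i2 (bne) no-port BR/MUL
  cy2 -> i3&i4 (mulh+sub) 2-wide
  cy3 -> i5&i6 (st+blt) 2-wide
  cy4 -> i7 (mul) RAW r0
  cy5 -> i8 (sub) WAW r1
  cy6 -> i9&i10 (ld+sub) 2-wide
  cy7 -> i11&i12 (ld+sub) 2-wide

ISSUED = 8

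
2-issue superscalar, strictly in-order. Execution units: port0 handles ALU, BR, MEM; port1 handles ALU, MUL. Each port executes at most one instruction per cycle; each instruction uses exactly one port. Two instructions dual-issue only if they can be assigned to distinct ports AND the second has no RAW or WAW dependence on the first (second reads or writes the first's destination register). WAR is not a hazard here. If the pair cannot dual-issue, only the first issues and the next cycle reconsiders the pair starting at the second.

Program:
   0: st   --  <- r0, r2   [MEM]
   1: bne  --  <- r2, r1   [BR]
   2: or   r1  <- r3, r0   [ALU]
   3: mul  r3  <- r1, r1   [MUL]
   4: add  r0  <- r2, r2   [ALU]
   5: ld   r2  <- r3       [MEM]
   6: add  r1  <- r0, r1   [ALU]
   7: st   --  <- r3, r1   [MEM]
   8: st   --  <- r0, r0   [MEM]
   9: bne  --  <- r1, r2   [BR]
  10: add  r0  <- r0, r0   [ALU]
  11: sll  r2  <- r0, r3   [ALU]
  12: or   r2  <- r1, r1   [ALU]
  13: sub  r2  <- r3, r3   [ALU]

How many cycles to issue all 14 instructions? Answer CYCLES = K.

#0 head=0: st i0 no-port MEM/BR
#1 head=1: bne/or i1/i2 dual
#2 head=3: mul/add i3/i4 dual
#3 head=5: ld/add i5/i6 dual
#4 head=7: st i7 no-port MEM/MEM
#5 head=8: st i8 no-port MEM/BR
#6 head=9: bne/add i9/i10 dual
#7 head=11: sll i11 WAW r2
#8 head=12: or i12 WAW r2
#9 head=13: sub i13 tail

CYCLES = 10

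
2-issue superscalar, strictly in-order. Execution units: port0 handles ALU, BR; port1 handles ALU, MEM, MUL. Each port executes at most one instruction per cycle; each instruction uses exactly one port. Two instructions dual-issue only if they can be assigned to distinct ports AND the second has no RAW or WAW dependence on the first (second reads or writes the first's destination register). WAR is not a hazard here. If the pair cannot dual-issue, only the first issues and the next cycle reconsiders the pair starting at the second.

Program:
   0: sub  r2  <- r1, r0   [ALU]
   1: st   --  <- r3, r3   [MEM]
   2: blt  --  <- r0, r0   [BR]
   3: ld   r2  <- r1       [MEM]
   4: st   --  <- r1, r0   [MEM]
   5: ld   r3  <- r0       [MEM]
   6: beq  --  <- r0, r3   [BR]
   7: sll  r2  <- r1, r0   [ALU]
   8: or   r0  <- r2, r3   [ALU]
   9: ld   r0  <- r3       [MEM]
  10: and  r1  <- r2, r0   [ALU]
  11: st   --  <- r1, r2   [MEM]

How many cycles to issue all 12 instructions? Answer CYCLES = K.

CYCLES = 9

#0 head=0: sub.ALU st.MEM i0+i1 dual
#1 head=2: blt.BR ld.MEM i2+i3 dual
#2 head=4: st.MEM i4 no-port MEM/MEM
#3 head=5: ld.MEM i5 RAW r3
#4 head=6: beq.BR sll.ALU i6+i7 dual
#5 head=8: or.ALU i8 WAW r0
#6 head=9: ld.MEM i9 RAW r0
#7 head=10: and.ALU i10 RAW r1
#8 head=11: st.MEM i11 tail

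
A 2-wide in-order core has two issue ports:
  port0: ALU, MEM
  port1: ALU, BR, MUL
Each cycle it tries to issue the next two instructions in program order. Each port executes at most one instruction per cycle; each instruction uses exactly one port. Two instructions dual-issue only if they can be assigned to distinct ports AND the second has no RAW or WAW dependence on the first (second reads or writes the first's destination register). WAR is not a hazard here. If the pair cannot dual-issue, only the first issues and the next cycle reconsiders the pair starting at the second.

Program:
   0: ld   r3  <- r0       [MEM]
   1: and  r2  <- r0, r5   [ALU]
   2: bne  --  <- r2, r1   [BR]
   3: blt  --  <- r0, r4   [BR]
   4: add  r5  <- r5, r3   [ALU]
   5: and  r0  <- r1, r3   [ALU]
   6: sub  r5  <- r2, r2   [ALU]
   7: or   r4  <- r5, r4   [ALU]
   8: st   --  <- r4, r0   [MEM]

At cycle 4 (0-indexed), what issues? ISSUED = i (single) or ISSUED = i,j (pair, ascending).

ISSUED = 7

#0 head=0: ld.MEM+and.ALU i0&i1 pair
#1 head=2: bne.BR i2 no-port BR/BR
#2 head=3: blt.BR+add.ALU i3&i4 pair
#3 head=5: and.ALU+sub.ALU i5&i6 pair
#4 head=7: or.ALU i7 RAW r4
#5 head=8: st.MEM i8 tail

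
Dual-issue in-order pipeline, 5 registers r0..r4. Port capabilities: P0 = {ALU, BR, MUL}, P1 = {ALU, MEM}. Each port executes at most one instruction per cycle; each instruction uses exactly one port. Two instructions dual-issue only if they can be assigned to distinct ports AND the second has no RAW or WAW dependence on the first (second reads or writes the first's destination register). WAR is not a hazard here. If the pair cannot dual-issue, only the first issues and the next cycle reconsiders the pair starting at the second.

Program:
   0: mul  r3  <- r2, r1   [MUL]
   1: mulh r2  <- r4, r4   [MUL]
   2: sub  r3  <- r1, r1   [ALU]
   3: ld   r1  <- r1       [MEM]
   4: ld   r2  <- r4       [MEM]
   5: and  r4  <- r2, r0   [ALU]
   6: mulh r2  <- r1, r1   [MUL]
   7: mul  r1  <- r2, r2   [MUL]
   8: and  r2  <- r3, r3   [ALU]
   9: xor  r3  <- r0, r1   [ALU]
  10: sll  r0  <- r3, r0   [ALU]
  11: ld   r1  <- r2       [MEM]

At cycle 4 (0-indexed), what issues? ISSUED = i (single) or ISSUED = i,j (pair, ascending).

ISSUED = 5,6

0. mul.MUL @i0  | no-port MUL/MUL
1. mulh.MUL sub.ALU @i1+i2  | 2-wide
2. ld.MEM @i3  | no-port MEM/MEM
3. ld.MEM @i4  | RAW r2
4. and.ALU mulh.MUL @i5+i6  | 2-wide
5. mul.MUL and.ALU @i7+i8  | 2-wide
6. xor.ALU @i9  | RAW r3
7. sll.ALU ld.MEM @i10+i11  | 2-wide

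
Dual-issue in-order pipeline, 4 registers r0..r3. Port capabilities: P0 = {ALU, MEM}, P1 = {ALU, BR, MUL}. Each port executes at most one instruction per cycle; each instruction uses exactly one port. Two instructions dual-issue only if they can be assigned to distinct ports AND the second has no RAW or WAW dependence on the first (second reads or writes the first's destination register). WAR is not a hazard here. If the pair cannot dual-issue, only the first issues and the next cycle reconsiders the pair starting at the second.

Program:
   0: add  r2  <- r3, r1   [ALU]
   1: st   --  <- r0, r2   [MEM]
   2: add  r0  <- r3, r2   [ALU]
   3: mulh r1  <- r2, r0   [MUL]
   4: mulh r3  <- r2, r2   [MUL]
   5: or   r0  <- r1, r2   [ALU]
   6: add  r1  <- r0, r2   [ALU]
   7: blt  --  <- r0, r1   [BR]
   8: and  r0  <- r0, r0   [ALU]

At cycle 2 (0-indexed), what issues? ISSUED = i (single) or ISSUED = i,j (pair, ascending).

ISSUED = 3

0. add @i0  | RAW r2
1. st/add @i1,i2  | dual
2. mulh @i3  | no-port MUL/MUL
3. mulh/or @i4,i5  | dual
4. add @i6  | RAW r1
5. blt/and @i7,i8  | dual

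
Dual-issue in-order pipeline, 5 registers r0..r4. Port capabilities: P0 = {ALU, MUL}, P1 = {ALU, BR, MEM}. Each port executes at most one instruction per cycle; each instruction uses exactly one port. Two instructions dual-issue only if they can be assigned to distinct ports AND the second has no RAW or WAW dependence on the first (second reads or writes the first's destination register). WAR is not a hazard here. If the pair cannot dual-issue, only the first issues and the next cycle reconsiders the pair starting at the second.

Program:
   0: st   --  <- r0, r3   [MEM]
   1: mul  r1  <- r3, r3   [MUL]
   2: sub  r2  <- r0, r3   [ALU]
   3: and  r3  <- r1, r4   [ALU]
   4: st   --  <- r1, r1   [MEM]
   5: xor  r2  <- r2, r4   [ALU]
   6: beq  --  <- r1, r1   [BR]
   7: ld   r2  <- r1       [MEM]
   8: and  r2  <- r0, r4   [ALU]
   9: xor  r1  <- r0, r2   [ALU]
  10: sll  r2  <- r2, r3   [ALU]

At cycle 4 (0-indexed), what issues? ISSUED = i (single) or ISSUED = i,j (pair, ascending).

ISSUED = 7

0. st/mul @i0/i1  | pair
1. sub/and @i2/i3  | pair
2. st/xor @i4/i5  | pair
3. beq @i6  | no-port BR/MEM
4. ld @i7  | WAW r2
5. and @i8  | RAW r2
6. xor/sll @i9/i10  | pair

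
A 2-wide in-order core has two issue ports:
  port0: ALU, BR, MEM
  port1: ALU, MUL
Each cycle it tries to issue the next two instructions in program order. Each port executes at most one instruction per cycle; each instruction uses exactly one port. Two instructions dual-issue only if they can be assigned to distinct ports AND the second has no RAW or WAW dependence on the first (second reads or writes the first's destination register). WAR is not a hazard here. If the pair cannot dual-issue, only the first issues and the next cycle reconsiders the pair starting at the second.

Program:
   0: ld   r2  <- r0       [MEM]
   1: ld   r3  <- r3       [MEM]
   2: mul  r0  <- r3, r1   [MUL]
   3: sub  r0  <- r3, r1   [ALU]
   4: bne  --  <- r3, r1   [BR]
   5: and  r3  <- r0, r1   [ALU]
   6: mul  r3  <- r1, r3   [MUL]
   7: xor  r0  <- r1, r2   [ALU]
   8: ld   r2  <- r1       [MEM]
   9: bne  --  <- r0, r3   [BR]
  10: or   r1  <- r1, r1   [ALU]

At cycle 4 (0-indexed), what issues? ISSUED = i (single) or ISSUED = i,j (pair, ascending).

ISSUED = 5

#0 head=0: ld.MEM i0 no-port MEM/MEM
#1 head=1: ld.MEM i1 RAW r3
#2 head=2: mul.MUL i2 WAW r0
#3 head=3: sub.ALU;bne.BR i3/i4 2-wide
#4 head=5: and.ALU i5 RAW+WAW r3
#5 head=6: mul.MUL;xor.ALU i6/i7 2-wide
#6 head=8: ld.MEM i8 no-port MEM/BR
#7 head=9: bne.BR;or.ALU i9/i10 2-wide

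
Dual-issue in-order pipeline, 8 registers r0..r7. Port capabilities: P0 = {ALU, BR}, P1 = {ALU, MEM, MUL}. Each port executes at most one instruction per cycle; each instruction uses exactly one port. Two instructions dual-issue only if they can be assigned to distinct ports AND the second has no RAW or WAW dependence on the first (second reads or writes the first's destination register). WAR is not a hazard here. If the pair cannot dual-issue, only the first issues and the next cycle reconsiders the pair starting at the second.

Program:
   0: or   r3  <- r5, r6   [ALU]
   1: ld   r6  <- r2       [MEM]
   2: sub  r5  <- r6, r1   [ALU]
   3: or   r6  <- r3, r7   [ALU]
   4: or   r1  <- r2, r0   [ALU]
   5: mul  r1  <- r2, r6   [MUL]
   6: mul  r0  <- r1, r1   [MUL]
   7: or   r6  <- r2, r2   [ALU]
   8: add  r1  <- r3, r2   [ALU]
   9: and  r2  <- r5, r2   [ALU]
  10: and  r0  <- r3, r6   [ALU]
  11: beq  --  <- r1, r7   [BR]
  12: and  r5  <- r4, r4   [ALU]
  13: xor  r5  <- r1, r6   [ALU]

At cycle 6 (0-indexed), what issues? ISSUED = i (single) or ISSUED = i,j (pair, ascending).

ISSUED = 10,11

0. or.ALU+ld.MEM @i0/i1  | pair
1. sub.ALU+or.ALU @i2/i3  | pair
2. or.ALU @i4  | WAW r1
3. mul.MUL @i5  | no-port MUL/MUL
4. mul.MUL+or.ALU @i6/i7  | pair
5. add.ALU+and.ALU @i8/i9  | pair
6. and.ALU+beq.BR @i10/i11  | pair
7. and.ALU @i12  | WAW r5
8. xor.ALU @i13  | tail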